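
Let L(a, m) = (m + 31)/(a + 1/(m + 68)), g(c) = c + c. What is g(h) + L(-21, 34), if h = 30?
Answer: 121830/2141 ≈ 56.903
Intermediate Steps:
g(c) = 2*c
L(a, m) = (31 + m)/(a + 1/(68 + m))
g(h) + L(-21, 34) = 2*30 + (2108 + 34² + 99*34)/(1 + 68*(-21) - 21*34) = 60 + (2108 + 1156 + 3366)/(1 - 1428 - 714) = 60 + 6630/(-2141) = 60 - 1/2141*6630 = 60 - 6630/2141 = 121830/2141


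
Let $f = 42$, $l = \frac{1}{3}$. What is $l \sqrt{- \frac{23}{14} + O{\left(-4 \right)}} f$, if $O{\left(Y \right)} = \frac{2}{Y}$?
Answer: $2 i \sqrt{105} \approx 20.494 i$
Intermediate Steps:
$l = \frac{1}{3} \approx 0.33333$
$l \sqrt{- \frac{23}{14} + O{\left(-4 \right)}} f = \frac{\sqrt{- \frac{23}{14} + \frac{2}{-4}}}{3} \cdot 42 = \frac{\sqrt{\left(-23\right) \frac{1}{14} + 2 \left(- \frac{1}{4}\right)}}{3} \cdot 42 = \frac{\sqrt{- \frac{23}{14} - \frac{1}{2}}}{3} \cdot 42 = \frac{\sqrt{- \frac{15}{7}}}{3} \cdot 42 = \frac{\frac{1}{7} i \sqrt{105}}{3} \cdot 42 = \frac{i \sqrt{105}}{21} \cdot 42 = 2 i \sqrt{105}$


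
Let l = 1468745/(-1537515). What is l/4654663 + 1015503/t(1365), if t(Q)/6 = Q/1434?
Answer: 1272489082881748336/7156614182445 ≈ 1.7781e+5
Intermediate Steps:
t(Q) = Q/239 (t(Q) = 6*(Q/1434) = Q/239)
l = -293749/307503 (l = 1468745*(-1/1537515) = -293749/307503 ≈ -0.95527)
l/4654663 + 1015503/t(1365) = -293749/307503/4654663 + 1015503/(((1/239)*1365)) = -293749/307503*1/4654663 + 1015503/(1365/239) = -293749/1431322836489 + 1015503*(239/1365) = -293749/1431322836489 + 80901739/455 = 1272489082881748336/7156614182445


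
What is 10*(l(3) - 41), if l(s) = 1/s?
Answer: -1220/3 ≈ -406.67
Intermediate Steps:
10*(l(3) - 41) = 10*(1/3 - 41) = 10*(⅓ - 41) = 10*(-122/3) = -1220/3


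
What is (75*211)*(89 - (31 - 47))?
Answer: 1661625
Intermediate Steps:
(75*211)*(89 - (31 - 47)) = 15825*(89 - 1*(-16)) = 15825*(89 + 16) = 15825*105 = 1661625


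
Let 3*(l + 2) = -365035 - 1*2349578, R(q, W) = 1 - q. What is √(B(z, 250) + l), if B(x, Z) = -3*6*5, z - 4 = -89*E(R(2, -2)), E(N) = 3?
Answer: I*√904963 ≈ 951.29*I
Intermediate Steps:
l = -904873 (l = -2 + (-365035 - 1*2349578)/3 = -2 + (-365035 - 2349578)/3 = -2 + (⅓)*(-2714613) = -2 - 904871 = -904873)
z = -263 (z = 4 - 89*3 = 4 - 267 = -263)
B(x, Z) = -90 (B(x, Z) = -18*5 = -90)
√(B(z, 250) + l) = √(-90 - 904873) = √(-904963) = I*√904963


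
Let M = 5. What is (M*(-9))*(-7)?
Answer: 315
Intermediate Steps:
(M*(-9))*(-7) = (5*(-9))*(-7) = -45*(-7) = 315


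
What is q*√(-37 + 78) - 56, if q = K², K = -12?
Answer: -56 + 144*√41 ≈ 866.05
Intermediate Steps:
q = 144 (q = (-12)² = 144)
q*√(-37 + 78) - 56 = 144*√(-37 + 78) - 56 = 144*√41 - 56 = -56 + 144*√41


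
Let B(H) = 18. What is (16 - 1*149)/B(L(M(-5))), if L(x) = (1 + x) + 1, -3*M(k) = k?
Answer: -133/18 ≈ -7.3889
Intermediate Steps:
M(k) = -k/3
L(x) = 2 + x
(16 - 1*149)/B(L(M(-5))) = (16 - 1*149)/18 = (16 - 149)*(1/18) = -133*1/18 = -133/18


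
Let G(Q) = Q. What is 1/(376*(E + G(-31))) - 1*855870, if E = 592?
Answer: -180533794319/210936 ≈ -8.5587e+5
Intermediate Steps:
1/(376*(E + G(-31))) - 1*855870 = 1/(376*(592 - 31)) - 1*855870 = 1/(376*561) - 855870 = 1/210936 - 855870 = -180533794319/210936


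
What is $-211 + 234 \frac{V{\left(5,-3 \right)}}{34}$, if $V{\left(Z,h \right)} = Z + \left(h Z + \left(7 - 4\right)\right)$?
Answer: $- \frac{4406}{17} \approx -259.18$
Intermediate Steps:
$V{\left(Z,h \right)} = 3 + Z + Z h$ ($V{\left(Z,h \right)} = Z + \left(Z h + \left(7 - 4\right)\right) = Z + \left(Z h + 3\right) = Z + \left(3 + Z h\right) = 3 + Z + Z h$)
$-211 + 234 \frac{V{\left(5,-3 \right)}}{34} = -211 + 234 \frac{3 + 5 + 5 \left(-3\right)}{34} = -211 + 234 \left(3 + 5 - 15\right) \frac{1}{34} = -211 + 234 \left(\left(-7\right) \frac{1}{34}\right) = -211 + 234 \left(- \frac{7}{34}\right) = -211 - \frac{819}{17} = - \frac{4406}{17}$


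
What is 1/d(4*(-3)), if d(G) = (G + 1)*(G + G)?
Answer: 1/264 ≈ 0.0037879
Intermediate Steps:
d(G) = 2*G*(1 + G) (d(G) = (1 + G)*(2*G) = 2*G*(1 + G))
1/d(4*(-3)) = 1/(2*(4*(-3))*(1 + 4*(-3))) = 1/(2*(-12)*(1 - 12)) = 1/(2*(-12)*(-11)) = 1/264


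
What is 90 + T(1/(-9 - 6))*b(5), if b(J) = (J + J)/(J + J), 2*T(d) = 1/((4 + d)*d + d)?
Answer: 13095/148 ≈ 88.480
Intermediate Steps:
T(d) = 1/(2*(d + d*(4 + d))) (T(d) = 1/(2*((4 + d)*d + d)) = 1/(2*(d*(4 + d) + d)) = 1/(2*(d + d*(4 + d))))
b(J) = 1 (b(J) = (2*J)/((2*J)) = (2*J)*(1/(2*J)) = 1)
90 + T(1/(-9 - 6))*b(5) = 90 + (1/(2*(1/(-9 - 6))*(5 + 1/(-9 - 6))))*1 = 90 + (1/(2*(1/(-15))*(5 + 1/(-15))))*1 = 90 + (1/(2*(-1/15)*(5 - 1/15)))*1 = 90 + ((1/2)*(-15)/(74/15))*1 = 90 + ((1/2)*(-15)*(15/74))*1 = 90 - 225/148*1 = 90 - 225/148 = 13095/148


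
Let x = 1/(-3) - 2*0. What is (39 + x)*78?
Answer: 3016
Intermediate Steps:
x = -⅓ (x = 1*(-⅓) + 0 = -⅓ + 0 = -⅓ ≈ -0.33333)
(39 + x)*78 = (39 - ⅓)*78 = (116/3)*78 = 3016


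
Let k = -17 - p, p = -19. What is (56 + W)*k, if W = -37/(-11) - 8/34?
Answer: 22114/187 ≈ 118.26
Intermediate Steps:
k = 2 (k = -17 - 1*(-19) = -17 + 19 = 2)
W = 585/187 (W = -37*(-1/11) - 8*1/34 = 37/11 - 4/17 = 585/187 ≈ 3.1283)
(56 + W)*k = (56 + 585/187)*2 = (11057/187)*2 = 22114/187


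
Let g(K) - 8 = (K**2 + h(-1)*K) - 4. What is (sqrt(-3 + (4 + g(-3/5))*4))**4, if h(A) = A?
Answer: 674041/625 ≈ 1078.5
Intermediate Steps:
g(K) = 4 + K**2 - K (g(K) = 8 + ((K**2 - K) - 4) = 8 + (-4 + K**2 - K) = 4 + K**2 - K)
(sqrt(-3 + (4 + g(-3/5))*4))**4 = (sqrt(-3 + (4 + (4 + (-3/5)**2 - (-3)/5))*4))**4 = (sqrt(-3 + (4 + (4 + (-3*1/5)**2 - (-3)/5))*4))**4 = (sqrt(-3 + (4 + (4 + (-3/5)**2 - 1*(-3/5)))*4))**4 = (sqrt(-3 + (4 + (4 + 9/25 + 3/5))*4))**4 = (sqrt(-3 + (4 + 124/25)*4))**4 = (sqrt(-3 + (224/25)*4))**4 = (sqrt(-3 + 896/25))**4 = (sqrt(821/25))**4 = (sqrt(821)/5)**4 = 674041/625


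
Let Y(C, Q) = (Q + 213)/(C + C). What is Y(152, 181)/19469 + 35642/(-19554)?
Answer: -52735545379/28932958776 ≈ -1.8227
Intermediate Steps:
Y(C, Q) = (213 + Q)/(2*C) (Y(C, Q) = (213 + Q)/((2*C)) = (213 + Q)*(1/(2*C)) = (213 + Q)/(2*C))
Y(152, 181)/19469 + 35642/(-19554) = ((1/2)*(213 + 181)/152)/19469 + 35642/(-19554) = ((1/2)*(1/152)*394)*(1/19469) + 35642*(-1/19554) = (197/152)*(1/19469) - 17821/9777 = 197/2959288 - 17821/9777 = -52735545379/28932958776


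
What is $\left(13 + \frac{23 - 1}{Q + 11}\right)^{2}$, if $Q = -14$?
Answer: $\frac{289}{9} \approx 32.111$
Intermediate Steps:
$\left(13 + \frac{23 - 1}{Q + 11}\right)^{2} = \left(13 + \frac{23 - 1}{-14 + 11}\right)^{2} = \left(13 + \frac{22}{-3}\right)^{2} = \left(13 + 22 \left(- \frac{1}{3}\right)\right)^{2} = \left(13 - \frac{22}{3}\right)^{2} = \left(\frac{17}{3}\right)^{2} = \frac{289}{9}$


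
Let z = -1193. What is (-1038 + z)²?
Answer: 4977361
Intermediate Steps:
(-1038 + z)² = (-1038 - 1193)² = (-2231)² = 4977361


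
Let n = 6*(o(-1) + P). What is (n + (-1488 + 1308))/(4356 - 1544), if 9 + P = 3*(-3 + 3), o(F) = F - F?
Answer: -117/1406 ≈ -0.083215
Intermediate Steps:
o(F) = 0
P = -9 (P = -9 + 3*(-3 + 3) = -9 + 3*0 = -9 + 0 = -9)
n = -54 (n = 6*(0 - 9) = 6*(-9) = -54)
(n + (-1488 + 1308))/(4356 - 1544) = (-54 + (-1488 + 1308))/(4356 - 1544) = (-54 - 180)/2812 = -234*1/2812 = -117/1406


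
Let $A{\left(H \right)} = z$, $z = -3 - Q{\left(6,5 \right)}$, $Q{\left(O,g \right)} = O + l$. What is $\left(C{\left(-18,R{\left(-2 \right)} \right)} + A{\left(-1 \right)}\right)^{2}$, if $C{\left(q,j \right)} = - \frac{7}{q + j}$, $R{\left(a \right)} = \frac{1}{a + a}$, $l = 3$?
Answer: $\frac{719104}{5329} \approx 134.94$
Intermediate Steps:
$Q{\left(O,g \right)} = 3 + O$ ($Q{\left(O,g \right)} = O + 3 = 3 + O$)
$z = -12$ ($z = -3 - \left(3 + 6\right) = -3 - 9 = -12$)
$A{\left(H \right)} = -12$
$R{\left(a \right)} = \frac{1}{2 a}$
$C{\left(q,j \right)} = - \frac{7}{j + q}$
$\left(C{\left(-18,R{\left(-2 \right)} \right)} + A{\left(-1 \right)}\right)^{2} = \left(- \frac{7}{\frac{1}{2 \left(-2\right)} - 18} - 12\right)^{2} = \left(- \frac{7}{\frac{1}{2} \left(- \frac{1}{2}\right) - 18} - 12\right)^{2} = \left(- \frac{7}{- \frac{1}{4} - 18} - 12\right)^{2} = \left(- \frac{7}{- \frac{73}{4}} - 12\right)^{2} = \left(\left(-7\right) \left(- \frac{4}{73}\right) - 12\right)^{2} = \left(\frac{28}{73} - 12\right)^{2} = \left(- \frac{848}{73}\right)^{2} = \frac{719104}{5329}$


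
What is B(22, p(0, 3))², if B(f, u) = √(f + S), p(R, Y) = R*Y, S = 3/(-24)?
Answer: 175/8 ≈ 21.875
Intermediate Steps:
S = -⅛ (S = 3*(-1/24) = -⅛ ≈ -0.12500)
B(f, u) = √(-⅛ + f) (B(f, u) = √(f - ⅛) = √(-⅛ + f))
B(22, p(0, 3))² = (√(-2 + 16*22)/4)² = (√(-2 + 352)/4)² = (√350/4)² = ((5*√14)/4)² = (5*√14/4)² = 175/8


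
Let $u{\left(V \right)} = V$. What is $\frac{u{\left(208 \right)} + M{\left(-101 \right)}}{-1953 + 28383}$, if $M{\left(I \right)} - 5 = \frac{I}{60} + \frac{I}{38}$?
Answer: $\frac{237871}{30130200} \approx 0.0078948$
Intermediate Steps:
$M{\left(I \right)} = 5 + \frac{49 I}{1140}$ ($M{\left(I \right)} = 5 + \left(\frac{I}{60} + \frac{I}{38}\right) = 5 + \frac{49 I}{1140}$)
$\frac{u{\left(208 \right)} + M{\left(-101 \right)}}{-1953 + 28383} = \frac{208 + \left(5 + \frac{49}{1140} \left(-101\right)\right)}{-1953 + 28383} = \frac{208 + \left(5 - \frac{4949}{1140}\right)}{26430} = \left(208 + \frac{751}{1140}\right) \frac{1}{26430} = \frac{237871}{1140} \cdot \frac{1}{26430} = \frac{237871}{30130200}$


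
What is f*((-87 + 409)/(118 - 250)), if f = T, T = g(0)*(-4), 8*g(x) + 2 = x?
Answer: -161/66 ≈ -2.4394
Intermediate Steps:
g(x) = -¼ + x/8
T = 1 (T = (-¼ + (⅛)*0)*(-4) = (-¼ + 0)*(-4) = -¼*(-4) = 1)
f = 1
f*((-87 + 409)/(118 - 250)) = 1*((-87 + 409)/(118 - 250)) = 1*(322/(-132)) = 1*(322*(-1/132)) = 1*(-161/66) = -161/66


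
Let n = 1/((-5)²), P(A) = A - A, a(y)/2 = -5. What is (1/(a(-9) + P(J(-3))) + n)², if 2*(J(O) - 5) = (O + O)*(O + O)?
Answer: 9/2500 ≈ 0.0036000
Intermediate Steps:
a(y) = -10 (a(y) = 2*(-5) = -10)
J(O) = 5 + 2*O² (J(O) = 5 + ((O + O)*(O + O))/2 = 5 + ((2*O)*(2*O))/2 = 5 + (4*O²)/2 = 5 + 2*O²)
P(A) = 0
n = 1/25 ≈ 0.040000
(1/(a(-9) + P(J(-3))) + n)² = (1/(-10 + 0) + 1/25)² = (1/(-10) + 1/25)² = (-⅒ + 1/25)² = (-3/50)² = 9/2500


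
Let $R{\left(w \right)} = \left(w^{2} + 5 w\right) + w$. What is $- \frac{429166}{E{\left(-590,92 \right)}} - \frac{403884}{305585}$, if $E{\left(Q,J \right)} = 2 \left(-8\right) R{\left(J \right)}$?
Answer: $\frac{5206000129}{3148747840} \approx 1.6534$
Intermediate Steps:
$R{\left(w \right)} = w^{2} + 6 w$
$E{\left(Q,J \right)} = - 16 J \left(6 + J\right)$ ($E{\left(Q,J \right)} = 2 \left(-8\right) J \left(6 + J\right) = - 16 J \left(6 + J\right)$)
$- \frac{429166}{E{\left(-590,92 \right)}} - \frac{403884}{305585} = - \frac{429166}{\left(-16\right) 92 \left(6 + 92\right)} - \frac{403884}{305585} = - \frac{429166}{\left(-16\right) 92 \cdot 98} - \frac{403884}{305585} = - \frac{429166}{-144256} - \frac{403884}{305585} = \left(-429166\right) \left(- \frac{1}{144256}\right) - \frac{403884}{305585} = \frac{214583}{72128} - \frac{403884}{305585} = \frac{5206000129}{3148747840}$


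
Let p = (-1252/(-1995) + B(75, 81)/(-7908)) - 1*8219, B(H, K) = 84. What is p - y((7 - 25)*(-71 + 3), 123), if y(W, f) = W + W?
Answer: -14023147132/1314705 ≈ -10666.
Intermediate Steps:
y(W, f) = 2*W
p = -10804749292/1314705 (p = (-1252/(-1995) + 84/(-7908)) - 1*8219 = (-1252*(-1/1995) + 84*(-1/7908)) - 8219 = (1252/1995 - 7/659) - 8219 = 811103/1314705 - 8219 = -10804749292/1314705 ≈ -8218.4)
p - y((7 - 25)*(-71 + 3), 123) = -10804749292/1314705 - 2*(7 - 25)*(-71 + 3) = -10804749292/1314705 - 2*(-18*(-68)) = -10804749292/1314705 - 2*1224 = -10804749292/1314705 - 1*2448 = -10804749292/1314705 - 2448 = -14023147132/1314705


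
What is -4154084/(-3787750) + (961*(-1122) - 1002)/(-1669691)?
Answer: 5511971564522/3162186042625 ≈ 1.7431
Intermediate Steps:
-4154084/(-3787750) + (961*(-1122) - 1002)/(-1669691) = -4154084*(-1/3787750) + (-1078242 - 1002)*(-1/1669691) = 2077042/1893875 - 1079244*(-1/1669691) = 2077042/1893875 + 1079244/1669691 = 5511971564522/3162186042625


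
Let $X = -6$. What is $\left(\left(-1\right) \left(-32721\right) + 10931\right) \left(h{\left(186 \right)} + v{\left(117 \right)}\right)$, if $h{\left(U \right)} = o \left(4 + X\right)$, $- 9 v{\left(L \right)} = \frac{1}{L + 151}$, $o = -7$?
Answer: $\frac{368499271}{603} \approx 6.1111 \cdot 10^{5}$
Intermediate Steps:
$v{\left(L \right)} = - \frac{1}{9 \left(151 + L\right)}$ ($v{\left(L \right)} = - \frac{1}{9 \left(L + 151\right)} = - \frac{1}{9 \left(151 + L\right)}$)
$h{\left(U \right)} = 14$ ($h{\left(U \right)} = - 7 \left(4 - 6\right) = \left(-7\right) \left(-2\right) = 14$)
$\left(\left(-1\right) \left(-32721\right) + 10931\right) \left(h{\left(186 \right)} + v{\left(117 \right)}\right) = \left(\left(-1\right) \left(-32721\right) + 10931\right) \left(14 - \frac{1}{1359 + 9 \cdot 117}\right) = \left(32721 + 10931\right) \left(14 - \frac{1}{1359 + 1053}\right) = 43652 \left(14 - \frac{1}{2412}\right) = 43652 \cdot \frac{33767}{2412} = \frac{368499271}{603}$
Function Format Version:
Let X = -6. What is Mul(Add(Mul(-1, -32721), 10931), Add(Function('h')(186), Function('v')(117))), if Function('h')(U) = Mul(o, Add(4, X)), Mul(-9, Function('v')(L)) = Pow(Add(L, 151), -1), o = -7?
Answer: Rational(368499271, 603) ≈ 6.1111e+5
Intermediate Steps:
Function('v')(L) = Mul(Rational(-1, 9), Pow(Add(151, L), -1)) (Function('v')(L) = Mul(Rational(-1, 9), Pow(Add(L, 151), -1)) = Mul(Rational(-1, 9), Pow(Add(151, L), -1)))
Function('h')(U) = 14 (Function('h')(U) = Mul(-7, Add(4, -6)) = Mul(-7, -2) = 14)
Mul(Add(Mul(-1, -32721), 10931), Add(Function('h')(186), Function('v')(117))) = Mul(Add(Mul(-1, -32721), 10931), Add(14, Mul(-1, Pow(Add(1359, Mul(9, 117)), -1)))) = Mul(Add(32721, 10931), Add(14, Mul(-1, Pow(Add(1359, 1053), -1)))) = Mul(43652, Add(14, Mul(-1, Pow(2412, -1)))) = Mul(43652, Add(14, Mul(-1, Rational(1, 2412)))) = Mul(43652, Add(14, Rational(-1, 2412))) = Mul(43652, Rational(33767, 2412)) = Rational(368499271, 603)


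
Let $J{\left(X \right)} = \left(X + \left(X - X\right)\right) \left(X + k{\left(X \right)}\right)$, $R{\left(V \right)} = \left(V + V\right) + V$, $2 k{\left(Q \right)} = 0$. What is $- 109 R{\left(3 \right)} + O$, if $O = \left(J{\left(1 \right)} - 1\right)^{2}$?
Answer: $-981$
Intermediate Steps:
$k{\left(Q \right)} = 0$ ($k{\left(Q \right)} = \frac{1}{2} \cdot 0 = 0$)
$R{\left(V \right)} = 3 V$ ($R{\left(V \right)} = 2 V + V = 3 V$)
$J{\left(X \right)} = X^{2}$ ($J{\left(X \right)} = \left(X + \left(X - X\right)\right) \left(X + 0\right) = \left(X + 0\right) X = X X = X^{2}$)
$O = 0$ ($O = \left(1^{2} - 1\right)^{2} = \left(1 - 1\right)^{2} = 0^{2} = 0$)
$- 109 R{\left(3 \right)} + O = - 109 \cdot 3 \cdot 3 + 0 = \left(-109\right) 9 + 0 = -981 + 0 = -981$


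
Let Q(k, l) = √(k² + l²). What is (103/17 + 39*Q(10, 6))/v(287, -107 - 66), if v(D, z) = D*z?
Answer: -103/844067 - 78*√34/49651 ≈ -0.0092822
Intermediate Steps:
(103/17 + 39*Q(10, 6))/v(287, -107 - 66) = (103/17 + 39*√(10² + 6²))/((287*(-107 - 66))) = (103*(1/17) + 39*√(100 + 36))/((287*(-173))) = (103/17 + 39*√136)/(-49651) = (103/17 + 39*(2*√34))*(-1/49651) = (103/17 + 78*√34)*(-1/49651) = -103/844067 - 78*√34/49651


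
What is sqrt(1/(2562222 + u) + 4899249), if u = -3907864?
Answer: sqrt(8871326846555739194)/1345642 ≈ 2213.4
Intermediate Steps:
sqrt(1/(2562222 + u) + 4899249) = sqrt(1/(2562222 - 3907864) + 4899249) = sqrt(1/(-1345642) + 4899249) = sqrt(-1/1345642 + 4899249) = sqrt(6592635222857/1345642) = sqrt(8871326846555739194)/1345642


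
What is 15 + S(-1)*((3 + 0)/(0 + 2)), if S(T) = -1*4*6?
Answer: -21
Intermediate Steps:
S(T) = -24 (S(T) = -4*6 = -24)
15 + S(-1)*((3 + 0)/(0 + 2)) = 15 - 24*(3 + 0)/(0 + 2) = 15 - 72/2 = 15 - 24*3/2 = 15 - 36 = -21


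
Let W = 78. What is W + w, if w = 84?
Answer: 162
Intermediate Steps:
W + w = 78 + 84 = 162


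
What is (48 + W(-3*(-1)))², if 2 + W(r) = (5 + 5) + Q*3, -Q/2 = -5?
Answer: 7396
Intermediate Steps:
Q = 10 (Q = -2*(-5) = 10)
W(r) = 38 (W(r) = -2 + ((5 + 5) + 10*3) = -2 + (10 + 30) = -2 + 40 = 38)
(48 + W(-3*(-1)))² = (48 + 38)² = 86² = 7396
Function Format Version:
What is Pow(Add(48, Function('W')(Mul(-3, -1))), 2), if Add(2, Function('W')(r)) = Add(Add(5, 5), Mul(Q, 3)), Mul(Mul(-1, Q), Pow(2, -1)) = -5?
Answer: 7396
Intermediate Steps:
Q = 10 (Q = Mul(-2, -5) = 10)
Function('W')(r) = 38 (Function('W')(r) = Add(-2, Add(Add(5, 5), Mul(10, 3))) = Add(-2, Add(10, 30)) = Add(-2, 40) = 38)
Pow(Add(48, Function('W')(Mul(-3, -1))), 2) = Pow(Add(48, 38), 2) = Pow(86, 2) = 7396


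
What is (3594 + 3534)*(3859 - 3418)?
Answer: 3143448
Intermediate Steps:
(3594 + 3534)*(3859 - 3418) = 7128*441 = 3143448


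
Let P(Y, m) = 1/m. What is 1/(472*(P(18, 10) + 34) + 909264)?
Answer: 5/4626796 ≈ 1.0807e-6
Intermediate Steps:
P(Y, m) = 1/m
1/(472*(P(18, 10) + 34) + 909264) = 1/(472*(1/10 + 34) + 909264) = 1/(472*(341/10) + 909264) = 1/(80476/5 + 909264) = 1/(4626796/5) = 5/4626796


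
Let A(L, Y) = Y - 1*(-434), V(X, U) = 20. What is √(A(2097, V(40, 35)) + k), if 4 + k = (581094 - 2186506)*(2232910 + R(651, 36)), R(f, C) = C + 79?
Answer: 5*I*√143397005234 ≈ 1.8934e+6*I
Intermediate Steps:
R(f, C) = 79 + C
k = -3584925131304 (k = -4 + (581094 - 2186506)*(2232910 + (79 + 36)) = -4 - 1605412*(2232910 + 115) = -4 - 1605412*2233025 = -4 - 3584925131300 = -3584925131304)
A(L, Y) = 434 + Y (A(L, Y) = Y + 434 = 434 + Y)
√(A(2097, V(40, 35)) + k) = √((434 + 20) - 3584925131304) = √(454 - 3584925131304) = √(-3584925130850) = 5*I*√143397005234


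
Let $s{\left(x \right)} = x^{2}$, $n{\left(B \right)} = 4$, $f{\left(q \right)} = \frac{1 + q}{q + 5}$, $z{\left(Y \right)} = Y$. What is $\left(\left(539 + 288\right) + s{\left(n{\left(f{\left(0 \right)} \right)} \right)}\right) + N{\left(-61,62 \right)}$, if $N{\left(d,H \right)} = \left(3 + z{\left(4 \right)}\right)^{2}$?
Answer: $892$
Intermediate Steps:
$f{\left(q \right)} = \frac{1 + q}{5 + q}$
$N{\left(d,H \right)} = 49$ ($N{\left(d,H \right)} = \left(3 + 4\right)^{2} = 7^{2} = 49$)
$\left(\left(539 + 288\right) + s{\left(n{\left(f{\left(0 \right)} \right)} \right)}\right) + N{\left(-61,62 \right)} = \left(\left(539 + 288\right) + 4^{2}\right) + 49 = \left(827 + 16\right) + 49 = 843 + 49 = 892$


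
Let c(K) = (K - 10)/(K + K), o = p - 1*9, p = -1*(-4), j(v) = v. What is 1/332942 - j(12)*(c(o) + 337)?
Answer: -1352410403/332942 ≈ -4062.0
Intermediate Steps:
p = 4
o = -5 (o = 4 - 1*9 = 4 - 9 = -5)
c(K) = (-10 + K)/(2*K) (c(K) = (-10 + K)/((2*K)) = (-10 + K)*(1/(2*K)) = (-10 + K)/(2*K))
1/332942 - j(12)*(c(o) + 337) = 1/332942 - 12*((½)*(-10 - 5)/(-5) + 337) = 1/332942 - 12*((½)*(-⅕)*(-15) + 337) = 1/332942 - 12*(3/2 + 337) = 1/332942 - 12*677/2 = 1/332942 - 1*4062 = 1/332942 - 4062 = -1352410403/332942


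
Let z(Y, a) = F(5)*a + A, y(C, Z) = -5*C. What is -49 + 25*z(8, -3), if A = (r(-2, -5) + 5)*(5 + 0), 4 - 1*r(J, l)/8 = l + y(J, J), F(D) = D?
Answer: -799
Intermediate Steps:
r(J, l) = 32 - 8*l + 40*J (r(J, l) = 32 - 8*(l - 5*J) = 32 + (-8*l + 40*J) = 32 - 8*l + 40*J)
A = -15 (A = ((32 - 8*(-5) + 40*(-2)) + 5)*(5 + 0) = ((32 + 40 - 80) + 5)*5 = (-8 + 5)*5 = -3*5 = -15)
z(Y, a) = -15 + 5*a (z(Y, a) = 5*a - 15 = -15 + 5*a)
-49 + 25*z(8, -3) = -49 + 25*(-15 + 5*(-3)) = -49 + 25*(-15 - 15) = -49 + 25*(-30) = -49 - 750 = -799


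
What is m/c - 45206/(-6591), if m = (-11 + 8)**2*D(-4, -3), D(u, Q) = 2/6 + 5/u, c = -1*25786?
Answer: 4662945167/679822104 ≈ 6.8591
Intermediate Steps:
c = -25786
D(u, Q) = 1/3 + 5/u (D(u, Q) = 2*(1/6) + 5/u = 1/3 + 5/u)
m = -33/4 (m = (-11 + 8)**2*((1/3)*(15 - 4)/(-4)) = (-3)**2*((1/3)*(-1/4)*11) = 9*(-11/12) = -33/4 ≈ -8.2500)
m/c - 45206/(-6591) = -33/4/(-25786) - 45206/(-6591) = -33/4*(-1/25786) - 45206*(-1/6591) = 33/103144 + 45206/6591 = 4662945167/679822104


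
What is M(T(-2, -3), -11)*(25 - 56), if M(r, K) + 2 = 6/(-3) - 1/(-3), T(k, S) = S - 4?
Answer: 341/3 ≈ 113.67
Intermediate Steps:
T(k, S) = -4 + S
M(r, K) = -11/3 (M(r, K) = -2 + (6/(-3) - 1/(-3)) = -2 + (6*(-⅓) - 1*(-⅓)) = -2 + (-2 + ⅓) = -2 - 5/3 = -11/3)
M(T(-2, -3), -11)*(25 - 56) = -11*(25 - 56)/3 = -11/3*(-31) = 341/3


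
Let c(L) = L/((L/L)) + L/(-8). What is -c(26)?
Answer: -91/4 ≈ -22.750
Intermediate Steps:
c(L) = 7*L/8 (c(L) = L/1 + L*(-⅛) = L*1 - L/8 = L - L/8 = 7*L/8)
-c(26) = -7*26/8 = -1*91/4 = -91/4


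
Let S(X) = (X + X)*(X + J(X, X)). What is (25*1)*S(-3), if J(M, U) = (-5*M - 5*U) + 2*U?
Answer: -3150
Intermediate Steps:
J(M, U) = -5*M - 3*U
S(X) = -14*X**2 (S(X) = (X + X)*(X + (-5*X - 3*X)) = (2*X)*(X - 8*X) = (2*X)*(-7*X) = -14*X**2)
(25*1)*S(-3) = (25*1)*(-14*(-3)**2) = 25*(-14*9) = 25*(-126) = -3150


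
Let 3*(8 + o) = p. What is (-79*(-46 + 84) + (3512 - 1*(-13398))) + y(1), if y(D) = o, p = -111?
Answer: 13863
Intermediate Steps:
o = -45 (o = -8 + (1/3)*(-111) = -8 - 37 = -45)
y(D) = -45
(-79*(-46 + 84) + (3512 - 1*(-13398))) + y(1) = (-79*(-46 + 84) + (3512 - 1*(-13398))) - 45 = (-79*38 + (3512 + 13398)) - 45 = (-3002 + 16910) - 45 = 13908 - 45 = 13863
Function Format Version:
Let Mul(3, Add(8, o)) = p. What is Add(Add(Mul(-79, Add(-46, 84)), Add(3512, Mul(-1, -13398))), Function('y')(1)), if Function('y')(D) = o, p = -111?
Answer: 13863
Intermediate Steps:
o = -45 (o = Add(-8, Mul(Rational(1, 3), -111)) = Add(-8, -37) = -45)
Function('y')(D) = -45
Add(Add(Mul(-79, Add(-46, 84)), Add(3512, Mul(-1, -13398))), Function('y')(1)) = Add(Add(Mul(-79, Add(-46, 84)), Add(3512, Mul(-1, -13398))), -45) = Add(Add(Mul(-79, 38), Add(3512, 13398)), -45) = Add(Add(-3002, 16910), -45) = Add(13908, -45) = 13863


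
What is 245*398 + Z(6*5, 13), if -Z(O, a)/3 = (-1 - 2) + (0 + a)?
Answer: 97480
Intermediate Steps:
Z(O, a) = 9 - 3*a (Z(O, a) = -3*((-1 - 2) + (0 + a)) = -3*(-3 + a) = 9 - 3*a)
245*398 + Z(6*5, 13) = 245*398 + (9 - 3*13) = 97510 + (9 - 39) = 97510 - 30 = 97480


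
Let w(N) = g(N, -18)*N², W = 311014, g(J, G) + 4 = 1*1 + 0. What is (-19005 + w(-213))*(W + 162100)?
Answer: -73385658768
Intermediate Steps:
g(J, G) = -3 (g(J, G) = -4 + (1*1 + 0) = -4 + (1 + 0) = -4 + 1 = -3)
w(N) = -3*N²
(-19005 + w(-213))*(W + 162100) = (-19005 - 3*(-213)²)*(311014 + 162100) = (-19005 - 3*45369)*473114 = (-19005 - 136107)*473114 = -155112*473114 = -73385658768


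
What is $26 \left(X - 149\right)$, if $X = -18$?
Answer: $-4342$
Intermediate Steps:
$26 \left(X - 149\right) = 26 \left(-18 - 149\right) = 26 \left(-167\right) = -4342$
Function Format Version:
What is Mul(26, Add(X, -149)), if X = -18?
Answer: -4342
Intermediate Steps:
Mul(26, Add(X, -149)) = Mul(26, Add(-18, -149)) = Mul(26, -167) = -4342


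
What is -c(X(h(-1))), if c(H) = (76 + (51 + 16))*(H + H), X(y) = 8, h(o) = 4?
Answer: -2288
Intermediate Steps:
c(H) = 286*H (c(H) = (76 + 67)*(2*H) = 143*(2*H) = 286*H)
-c(X(h(-1))) = -286*8 = -1*2288 = -2288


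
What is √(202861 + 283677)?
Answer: √486538 ≈ 697.52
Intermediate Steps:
√(202861 + 283677) = √486538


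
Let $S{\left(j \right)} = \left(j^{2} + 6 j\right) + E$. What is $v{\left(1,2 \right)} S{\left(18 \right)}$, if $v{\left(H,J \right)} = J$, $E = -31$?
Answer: $802$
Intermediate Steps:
$S{\left(j \right)} = -31 + j^{2} + 6 j$ ($S{\left(j \right)} = \left(j^{2} + 6 j\right) - 31 = -31 + j^{2} + 6 j$)
$v{\left(1,2 \right)} S{\left(18 \right)} = 2 \left(-31 + 18^{2} + 6 \cdot 18\right) = 2 \left(-31 + 324 + 108\right) = 2 \cdot 401 = 802$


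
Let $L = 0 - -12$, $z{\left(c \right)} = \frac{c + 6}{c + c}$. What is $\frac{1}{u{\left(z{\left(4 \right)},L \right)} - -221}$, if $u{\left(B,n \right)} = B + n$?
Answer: $\frac{4}{937} \approx 0.0042689$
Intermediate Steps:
$z{\left(c \right)} = \frac{6 + c}{2 c}$
$L = 12$ ($L = 0 + 12 = 12$)
$\frac{1}{u{\left(z{\left(4 \right)},L \right)} - -221} = \frac{1}{\left(\frac{6 + 4}{2 \cdot 4} + 12\right) - -221} = \frac{1}{\left(\frac{1}{2} \cdot \frac{1}{4} \cdot 10 + 12\right) + \left(-51 + 272\right)} = \frac{1}{\left(\frac{5}{4} + 12\right) + 221} = \frac{1}{\frac{53}{4} + 221} = \frac{1}{\frac{937}{4}} = \frac{4}{937}$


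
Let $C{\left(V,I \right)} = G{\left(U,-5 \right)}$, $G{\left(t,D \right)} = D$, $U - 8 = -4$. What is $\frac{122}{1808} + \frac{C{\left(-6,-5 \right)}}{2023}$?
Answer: $\frac{118883}{1828792} \approx 0.065006$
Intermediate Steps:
$U = 4$ ($U = 8 - 4 = 4$)
$C{\left(V,I \right)} = -5$
$\frac{122}{1808} + \frac{C{\left(-6,-5 \right)}}{2023} = \frac{122}{1808} - \frac{5}{2023} = 122 \cdot \frac{1}{1808} - \frac{5}{2023} = \frac{61}{904} - \frac{5}{2023} = \frac{118883}{1828792}$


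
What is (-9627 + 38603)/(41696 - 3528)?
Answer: 3622/4771 ≈ 0.75917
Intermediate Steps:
(-9627 + 38603)/(41696 - 3528) = 28976/38168 = 28976*(1/38168) = 3622/4771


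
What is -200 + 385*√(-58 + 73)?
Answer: -200 + 385*√15 ≈ 1291.1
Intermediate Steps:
-200 + 385*√(-58 + 73) = -200 + 385*√15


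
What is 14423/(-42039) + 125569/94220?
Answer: 3919860131/3960914580 ≈ 0.98964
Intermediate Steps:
14423/(-42039) + 125569/94220 = 14423*(-1/42039) + 125569*(1/94220) = -14423/42039 + 125569/94220 = 3919860131/3960914580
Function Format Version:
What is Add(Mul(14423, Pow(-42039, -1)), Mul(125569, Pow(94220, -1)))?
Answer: Rational(3919860131, 3960914580) ≈ 0.98964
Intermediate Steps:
Add(Mul(14423, Pow(-42039, -1)), Mul(125569, Pow(94220, -1))) = Add(Mul(14423, Rational(-1, 42039)), Mul(125569, Rational(1, 94220))) = Add(Rational(-14423, 42039), Rational(125569, 94220)) = Rational(3919860131, 3960914580)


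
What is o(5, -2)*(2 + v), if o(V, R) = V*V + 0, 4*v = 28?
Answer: 225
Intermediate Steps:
v = 7 (v = (1/4)*28 = 7)
o(V, R) = V**2 (o(V, R) = V**2 + 0 = V**2)
o(5, -2)*(2 + v) = 5**2*(2 + 7) = 25*9 = 225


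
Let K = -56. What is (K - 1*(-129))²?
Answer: 5329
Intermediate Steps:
(K - 1*(-129))² = (-56 - 1*(-129))² = (-56 + 129)² = 73² = 5329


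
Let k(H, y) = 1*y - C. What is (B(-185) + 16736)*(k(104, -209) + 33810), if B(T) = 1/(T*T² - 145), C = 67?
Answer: 21935480062833/39085 ≈ 5.6122e+8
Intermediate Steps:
B(T) = 1/(-145 + T³) (B(T) = 1/(T³ - 145) = 1/(-145 + T³))
k(H, y) = -67 + y (k(H, y) = 1*y - 1*67 = y - 67 = -67 + y)
(B(-185) + 16736)*(k(104, -209) + 33810) = (1/(-145 + (-185)³) + 16736)*((-67 - 209) + 33810) = (1/(-145 - 6331625) + 16736)*(-276 + 33810) = (1/(-6331770) + 16736)*33534 = (-1/6331770 + 16736)*33534 = (105968502719/6331770)*33534 = 21935480062833/39085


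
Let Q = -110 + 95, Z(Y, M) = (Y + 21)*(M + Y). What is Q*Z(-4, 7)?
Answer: -765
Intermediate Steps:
Z(Y, M) = (21 + Y)*(M + Y)
Q = -15
Q*Z(-4, 7) = -15*((-4)**2 + 21*7 + 21*(-4) + 7*(-4)) = -15*(16 + 147 - 84 - 28) = -15*51 = -765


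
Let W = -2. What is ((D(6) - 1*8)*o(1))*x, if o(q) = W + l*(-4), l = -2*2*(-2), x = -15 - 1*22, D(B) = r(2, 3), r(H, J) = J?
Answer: -6290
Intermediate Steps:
D(B) = 3
x = -37 (x = -15 - 22 = -37)
l = 8 (l = -4*(-2) = 8)
o(q) = -34 (o(q) = -2 + 8*(-4) = -2 - 32 = -34)
((D(6) - 1*8)*o(1))*x = ((3 - 1*8)*(-34))*(-37) = ((3 - 8)*(-34))*(-37) = -5*(-34)*(-37) = 170*(-37) = -6290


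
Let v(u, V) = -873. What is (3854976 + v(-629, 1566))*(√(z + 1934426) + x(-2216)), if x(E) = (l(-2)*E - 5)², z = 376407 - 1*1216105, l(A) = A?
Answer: 75533978593887 + 7708206*√273682 ≈ 7.5538e+13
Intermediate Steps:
z = -839698 (z = 376407 - 1216105 = -839698)
x(E) = (-5 - 2*E)² (x(E) = (-2*E - 5)² = (-5 - 2*E)²)
(3854976 + v(-629, 1566))*(√(z + 1934426) + x(-2216)) = (3854976 - 873)*(√(-839698 + 1934426) + (5 + 2*(-2216))²) = 3854103*(√1094728 + (5 - 4432)²) = 3854103*(2*√273682 + (-4427)²) = 3854103*(2*√273682 + 19598329) = 3854103*(19598329 + 2*√273682) = 75533978593887 + 7708206*√273682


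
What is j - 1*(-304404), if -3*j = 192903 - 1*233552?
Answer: 953861/3 ≈ 3.1795e+5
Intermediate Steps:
j = 40649/3 (j = -(192903 - 1*233552)/3 = -(192903 - 233552)/3 = -1/3*(-40649) = 40649/3 ≈ 13550.)
j - 1*(-304404) = 40649/3 - 1*(-304404) = 40649/3 + 304404 = 953861/3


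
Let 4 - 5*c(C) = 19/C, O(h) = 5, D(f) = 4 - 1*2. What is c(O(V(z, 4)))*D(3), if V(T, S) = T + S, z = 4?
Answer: 2/25 ≈ 0.080000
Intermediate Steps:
D(f) = 2 (D(f) = 4 - 2 = 2)
V(T, S) = S + T
c(C) = ⅘ - 19/(5*C)
c(O(V(z, 4)))*D(3) = ((⅕)*(-19 + 4*5)/5)*2 = ((⅕)*(⅕)*(-19 + 20))*2 = ((⅕)*(⅕)*1)*2 = (1/25)*2 = 2/25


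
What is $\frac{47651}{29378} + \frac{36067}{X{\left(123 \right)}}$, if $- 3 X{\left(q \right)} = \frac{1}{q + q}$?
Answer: $- \frac{781967280937}{29378} \approx -2.6617 \cdot 10^{7}$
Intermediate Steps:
$X{\left(q \right)} = - \frac{1}{6 q}$ ($X{\left(q \right)} = - \frac{1}{3 \left(q + q\right)} = - \frac{1}{3 \cdot 2 q} = - \frac{\frac{1}{2} \frac{1}{q}}{3} = - \frac{1}{6 q}$)
$\frac{47651}{29378} + \frac{36067}{X{\left(123 \right)}} = \frac{47651}{29378} + \frac{36067}{\left(- \frac{1}{6}\right) \frac{1}{123}} = 47651 \cdot \frac{1}{29378} + \frac{36067}{\left(- \frac{1}{6}\right) \frac{1}{123}} = \frac{47651}{29378} + \frac{36067}{- \frac{1}{738}} = \frac{47651}{29378} + 36067 \left(-738\right) = \frac{47651}{29378} - 26617446 = - \frac{781967280937}{29378}$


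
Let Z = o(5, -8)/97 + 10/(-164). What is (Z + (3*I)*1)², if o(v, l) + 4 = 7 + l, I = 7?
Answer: 27602167321/63266116 ≈ 436.29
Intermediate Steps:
o(v, l) = 3 + l (o(v, l) = -4 + (7 + l) = 3 + l)
Z = -895/7954 (Z = (3 - 8)/97 + 10/(-164) = -5*1/97 + 10*(-1/164) = -5/97 - 5/82 = -895/7954 ≈ -0.11252)
(Z + (3*I)*1)² = (-895/7954 + (3*7)*1)² = (-895/7954 + 21*1)² = (-895/7954 + 21)² = (166139/7954)² = 27602167321/63266116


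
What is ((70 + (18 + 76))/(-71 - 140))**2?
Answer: 26896/44521 ≈ 0.60412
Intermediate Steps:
((70 + (18 + 76))/(-71 - 140))**2 = ((70 + 94)/(-211))**2 = (164*(-1/211))**2 = (-164/211)**2 = 26896/44521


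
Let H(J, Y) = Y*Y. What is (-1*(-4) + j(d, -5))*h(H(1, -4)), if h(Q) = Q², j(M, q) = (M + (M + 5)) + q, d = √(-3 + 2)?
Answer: 1024 + 512*I ≈ 1024.0 + 512.0*I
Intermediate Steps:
d = I (d = √(-1) = I ≈ 1.0*I)
H(J, Y) = Y²
j(M, q) = 5 + q + 2*M (j(M, q) = (M + (5 + M)) + q = (5 + 2*M) + q = 5 + q + 2*M)
(-1*(-4) + j(d, -5))*h(H(1, -4)) = (-1*(-4) + (5 - 5 + 2*I))*((-4)²)² = (4 + 2*I)*16² = (4 + 2*I)*256 = 1024 + 512*I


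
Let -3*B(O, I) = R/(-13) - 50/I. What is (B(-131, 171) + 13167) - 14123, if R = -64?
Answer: -6385858/6669 ≈ -957.54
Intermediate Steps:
B(O, I) = -64/39 + 50/(3*I) (B(O, I) = -(-64/(-13) - 50/I)/3 = -(-64*(-1/13) - 50/I)/3 = -(64/13 - 50/I)/3 = -64/39 + 50/(3*I))
(B(-131, 171) + 13167) - 14123 = ((2/39)*(325 - 32*171)/171 + 13167) - 14123 = ((2/39)*(1/171)*(325 - 5472) + 13167) - 14123 = ((2/39)*(1/171)*(-5147) + 13167) - 14123 = (-10294/6669 + 13167) - 14123 = 87800429/6669 - 14123 = -6385858/6669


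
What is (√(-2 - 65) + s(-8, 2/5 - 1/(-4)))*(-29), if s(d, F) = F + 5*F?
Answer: -1131/10 - 29*I*√67 ≈ -113.1 - 237.38*I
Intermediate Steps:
s(d, F) = 6*F
(√(-2 - 65) + s(-8, 2/5 - 1/(-4)))*(-29) = (√(-2 - 65) + 6*(2/5 - 1/(-4)))*(-29) = (√(-67) + 6*(2*(⅕) - 1*(-¼)))*(-29) = (I*√67 + 6*(⅖ + ¼))*(-29) = (I*√67 + 6*(13/20))*(-29) = (I*√67 + 39/10)*(-29) = (39/10 + I*√67)*(-29) = -1131/10 - 29*I*√67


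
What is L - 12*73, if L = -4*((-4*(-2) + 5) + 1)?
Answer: -932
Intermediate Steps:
L = -56 (L = -4*((8 + 5) + 1) = -4*(13 + 1) = -4*14 = -56)
L - 12*73 = -56 - 12*73 = -56 - 876 = -932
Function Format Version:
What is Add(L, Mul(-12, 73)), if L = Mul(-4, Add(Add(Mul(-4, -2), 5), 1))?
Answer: -932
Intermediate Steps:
L = -56 (L = Mul(-4, Add(Add(8, 5), 1)) = Mul(-4, Add(13, 1)) = Mul(-4, 14) = -56)
Add(L, Mul(-12, 73)) = Add(-56, Mul(-12, 73)) = Add(-56, -876) = -932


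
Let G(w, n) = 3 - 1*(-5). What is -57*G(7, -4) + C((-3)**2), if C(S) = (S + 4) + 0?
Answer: -443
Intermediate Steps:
G(w, n) = 8 (G(w, n) = 3 + 5 = 8)
C(S) = 4 + S (C(S) = (4 + S) + 0 = 4 + S)
-57*G(7, -4) + C((-3)**2) = -57*8 + (4 + (-3)**2) = -456 + (4 + 9) = -456 + 13 = -443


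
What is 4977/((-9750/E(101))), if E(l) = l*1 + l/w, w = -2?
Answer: -167559/6500 ≈ -25.778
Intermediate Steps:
E(l) = l/2 (E(l) = l*1 + l/(-2) = l + l*(-1/2) = l - l/2 = l/2)
4977/((-9750/E(101))) = 4977/((-9750/((1/2)*101))) = 4977/((-9750/101/2)) = 4977/((-9750*2/101)) = 4977/(-19500/101) = 4977*(-101/19500) = -167559/6500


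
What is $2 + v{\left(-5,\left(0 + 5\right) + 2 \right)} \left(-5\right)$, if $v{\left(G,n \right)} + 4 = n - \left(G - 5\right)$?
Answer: $-63$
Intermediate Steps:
$v{\left(G,n \right)} = 1 + n - G$ ($v{\left(G,n \right)} = -4 - \left(-5 + G - n\right) = -4 + \left(5 + n - G\right) = 1 + n - G$)
$2 + v{\left(-5,\left(0 + 5\right) + 2 \right)} \left(-5\right) = 2 + \left(1 + \left(\left(0 + 5\right) + 2\right) - -5\right) \left(-5\right) = 2 + \left(1 + \left(5 + 2\right) + 5\right) \left(-5\right) = 2 + \left(1 + 7 + 5\right) \left(-5\right) = 2 + 13 \left(-5\right) = 2 - 65 = -63$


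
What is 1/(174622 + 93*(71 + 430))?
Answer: 1/221215 ≈ 4.5205e-6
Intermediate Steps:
1/(174622 + 93*(71 + 430)) = 1/(174622 + 93*501) = 1/(174622 + 46593) = 1/221215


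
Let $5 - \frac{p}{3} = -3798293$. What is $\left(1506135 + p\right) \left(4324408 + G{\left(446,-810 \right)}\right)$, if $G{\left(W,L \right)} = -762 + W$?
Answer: $55785236290668$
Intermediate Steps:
$p = 11394894$ ($p = 15 - -11394879 = 15 + 11394879 = 11394894$)
$\left(1506135 + p\right) \left(4324408 + G{\left(446,-810 \right)}\right) = \left(1506135 + 11394894\right) \left(4324408 + \left(-762 + 446\right)\right) = 12901029 \left(4324408 - 316\right) = 12901029 \cdot 4324092 = 55785236290668$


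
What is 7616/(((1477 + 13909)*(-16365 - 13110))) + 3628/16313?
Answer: 117513020428/528427416825 ≈ 0.22238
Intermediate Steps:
7616/(((1477 + 13909)*(-16365 - 13110))) + 3628/16313 = 7616/((15386*(-29475))) + 3628*(1/16313) = 7616/(-453502350) + 3628/16313 = 7616*(-1/453502350) + 3628/16313 = -544/32393025 + 3628/16313 = 117513020428/528427416825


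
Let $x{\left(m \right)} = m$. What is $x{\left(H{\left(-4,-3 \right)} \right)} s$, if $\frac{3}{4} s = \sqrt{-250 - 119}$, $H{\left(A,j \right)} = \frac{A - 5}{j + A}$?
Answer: $\frac{36 i \sqrt{41}}{7} \approx 32.93 i$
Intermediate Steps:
$H{\left(A,j \right)} = \frac{-5 + A}{A + j}$
$s = 4 i \sqrt{41}$ ($s = \frac{4 \sqrt{-250 - 119}}{3} = \frac{4 \sqrt{-369}}{3} = \frac{4 \cdot 3 i \sqrt{41}}{3} = 4 i \sqrt{41} \approx 25.612 i$)
$x{\left(H{\left(-4,-3 \right)} \right)} s = \frac{-5 - 4}{-4 - 3} \cdot 4 i \sqrt{41} = \frac{1}{-7} \left(-9\right) 4 i \sqrt{41} = \left(- \frac{1}{7}\right) \left(-9\right) 4 i \sqrt{41} = \frac{9 \cdot 4 i \sqrt{41}}{7} = \frac{36 i \sqrt{41}}{7}$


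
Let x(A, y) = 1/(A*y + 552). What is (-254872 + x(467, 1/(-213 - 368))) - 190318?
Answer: -142569870969/320245 ≈ -4.4519e+5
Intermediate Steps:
x(A, y) = 1/(552 + A*y)
(-254872 + x(467, 1/(-213 - 368))) - 190318 = (-254872 + 1/(552 + 467/(-213 - 368))) - 190318 = (-254872 + 1/(552 + 467/(-581))) - 190318 = (-254872 + 1/(552 + 467*(-1/581))) - 190318 = (-254872 + 1/(552 - 467/581)) - 190318 = (-254872 + 1/(320245/581)) - 190318 = (-254872 + 581/320245) - 190318 = -81621483059/320245 - 190318 = -142569870969/320245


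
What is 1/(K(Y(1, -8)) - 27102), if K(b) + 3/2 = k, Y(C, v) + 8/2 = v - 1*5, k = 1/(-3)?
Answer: -6/162623 ≈ -3.6895e-5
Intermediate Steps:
k = -⅓ ≈ -0.33333
Y(C, v) = -9 + v (Y(C, v) = -4 + (v - 1*5) = -4 + (v - 5) = -4 + (-5 + v) = -9 + v)
K(b) = -11/6 (K(b) = -3/2 - ⅓ = -11/6)
1/(K(Y(1, -8)) - 27102) = 1/(-11/6 - 27102) = 1/(-162623/6) = -6/162623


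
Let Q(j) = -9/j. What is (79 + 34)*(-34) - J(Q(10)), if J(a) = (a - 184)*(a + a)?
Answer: -208741/50 ≈ -4174.8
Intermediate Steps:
J(a) = 2*a*(-184 + a) (J(a) = (-184 + a)*(2*a) = 2*a*(-184 + a))
(79 + 34)*(-34) - J(Q(10)) = (79 + 34)*(-34) - 2*(-9/10)*(-184 - 9/10) = 113*(-34) - 2*(-9*1/10)*(-184 - 9*1/10) = -3842 - 2*(-9)*(-184 - 9/10)/10 = -3842 - 2*(-9)*(-1849)/(10*10) = -3842 - 1*16641/50 = -3842 - 16641/50 = -208741/50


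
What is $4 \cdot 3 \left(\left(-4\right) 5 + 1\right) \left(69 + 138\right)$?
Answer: $-47196$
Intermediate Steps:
$4 \cdot 3 \left(\left(-4\right) 5 + 1\right) \left(69 + 138\right) = 12 \left(-20 + 1\right) 207 = 12 \left(-19\right) 207 = \left(-228\right) 207 = -47196$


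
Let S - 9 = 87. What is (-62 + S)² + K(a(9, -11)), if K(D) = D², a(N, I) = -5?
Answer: 1181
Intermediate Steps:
S = 96 (S = 9 + 87 = 96)
(-62 + S)² + K(a(9, -11)) = (-62 + 96)² + (-5)² = 34² + 25 = 1156 + 25 = 1181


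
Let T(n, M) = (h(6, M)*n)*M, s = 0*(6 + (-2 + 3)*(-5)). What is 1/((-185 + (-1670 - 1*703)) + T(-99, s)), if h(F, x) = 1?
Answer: -1/2558 ≈ -0.00039093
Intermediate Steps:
s = 0 (s = 0*(6 + 1*(-5)) = 0*(6 - 5) = 0*1 = 0)
T(n, M) = M*n (T(n, M) = (1*n)*M = n*M = M*n)
1/((-185 + (-1670 - 1*703)) + T(-99, s)) = 1/((-185 + (-1670 - 1*703)) + 0*(-99)) = 1/((-185 + (-1670 - 703)) + 0) = 1/((-185 - 2373) + 0) = 1/(-2558 + 0) = 1/(-2558) = -1/2558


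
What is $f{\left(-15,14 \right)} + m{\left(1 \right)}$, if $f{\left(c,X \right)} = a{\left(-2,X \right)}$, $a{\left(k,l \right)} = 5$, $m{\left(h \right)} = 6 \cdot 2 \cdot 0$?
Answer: $5$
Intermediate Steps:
$m{\left(h \right)} = 0$ ($m{\left(h \right)} = 12 \cdot 0 = 0$)
$f{\left(c,X \right)} = 5$
$f{\left(-15,14 \right)} + m{\left(1 \right)} = 5 + 0 = 5$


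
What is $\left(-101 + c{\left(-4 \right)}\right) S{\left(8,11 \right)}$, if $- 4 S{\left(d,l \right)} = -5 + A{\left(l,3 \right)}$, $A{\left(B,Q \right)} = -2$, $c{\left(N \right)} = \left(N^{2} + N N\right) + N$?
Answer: $- \frac{511}{4} \approx -127.75$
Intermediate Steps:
$c{\left(N \right)} = N + 2 N^{2}$ ($c{\left(N \right)} = \left(N^{2} + N^{2}\right) + N = 2 N^{2} + N = N + 2 N^{2}$)
$S{\left(d,l \right)} = \frac{7}{4}$ ($S{\left(d,l \right)} = - \frac{-5 - 2}{4} = \left(- \frac{1}{4}\right) \left(-7\right) = \frac{7}{4}$)
$\left(-101 + c{\left(-4 \right)}\right) S{\left(8,11 \right)} = \left(-101 - 4 \left(1 + 2 \left(-4\right)\right)\right) \frac{7}{4} = \left(-101 - 4 \left(1 - 8\right)\right) \frac{7}{4} = \left(-101 - -28\right) \frac{7}{4} = \left(-101 + 28\right) \frac{7}{4} = \left(-73\right) \frac{7}{4} = - \frac{511}{4}$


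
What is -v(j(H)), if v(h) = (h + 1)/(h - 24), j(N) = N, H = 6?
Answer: 7/18 ≈ 0.38889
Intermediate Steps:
v(h) = (1 + h)/(-24 + h)
-v(j(H)) = -(1 + 6)/(-24 + 6) = -7/(-18) = -(-1)*7/18 = -1*(-7/18) = 7/18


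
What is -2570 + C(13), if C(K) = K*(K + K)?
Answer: -2232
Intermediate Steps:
C(K) = 2*K² (C(K) = K*(2*K) = 2*K²)
-2570 + C(13) = -2570 + 2*13² = -2570 + 2*169 = -2570 + 338 = -2232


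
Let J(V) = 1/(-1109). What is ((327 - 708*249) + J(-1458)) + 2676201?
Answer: 2772761723/1109 ≈ 2.5002e+6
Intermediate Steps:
J(V) = -1/1109
((327 - 708*249) + J(-1458)) + 2676201 = ((327 - 708*249) - 1/1109) + 2676201 = ((327 - 176292) - 1/1109) + 2676201 = (-175965 - 1/1109) + 2676201 = -195145186/1109 + 2676201 = 2772761723/1109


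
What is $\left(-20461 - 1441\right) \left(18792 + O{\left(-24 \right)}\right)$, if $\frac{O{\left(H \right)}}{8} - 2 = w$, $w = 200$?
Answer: $-446976016$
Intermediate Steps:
$O{\left(H \right)} = 1616$ ($O{\left(H \right)} = 16 + 8 \cdot 200 = 16 + 1600 = 1616$)
$\left(-20461 - 1441\right) \left(18792 + O{\left(-24 \right)}\right) = \left(-20461 - 1441\right) \left(18792 + 1616\right) = \left(-21902\right) 20408 = -446976016$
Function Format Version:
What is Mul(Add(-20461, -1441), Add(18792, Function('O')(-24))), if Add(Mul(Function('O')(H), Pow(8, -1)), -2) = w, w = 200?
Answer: -446976016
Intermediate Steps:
Function('O')(H) = 1616 (Function('O')(H) = Add(16, Mul(8, 200)) = Add(16, 1600) = 1616)
Mul(Add(-20461, -1441), Add(18792, Function('O')(-24))) = Mul(Add(-20461, -1441), Add(18792, 1616)) = Mul(-21902, 20408) = -446976016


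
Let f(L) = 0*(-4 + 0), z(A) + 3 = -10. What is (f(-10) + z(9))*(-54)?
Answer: 702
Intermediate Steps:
z(A) = -13 (z(A) = -3 - 10 = -13)
f(L) = 0 (f(L) = 0*(-4) = 0)
(f(-10) + z(9))*(-54) = (0 - 13)*(-54) = -13*(-54) = 702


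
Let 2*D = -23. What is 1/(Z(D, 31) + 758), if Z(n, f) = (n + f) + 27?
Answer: 2/1609 ≈ 0.0012430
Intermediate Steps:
D = -23/2 (D = (½)*(-23) = -23/2 ≈ -11.500)
Z(n, f) = 27 + f + n (Z(n, f) = (f + n) + 27 = 27 + f + n)
1/(Z(D, 31) + 758) = 1/((27 + 31 - 23/2) + 758) = 1/(93/2 + 758) = 1/(1609/2) = 2/1609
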